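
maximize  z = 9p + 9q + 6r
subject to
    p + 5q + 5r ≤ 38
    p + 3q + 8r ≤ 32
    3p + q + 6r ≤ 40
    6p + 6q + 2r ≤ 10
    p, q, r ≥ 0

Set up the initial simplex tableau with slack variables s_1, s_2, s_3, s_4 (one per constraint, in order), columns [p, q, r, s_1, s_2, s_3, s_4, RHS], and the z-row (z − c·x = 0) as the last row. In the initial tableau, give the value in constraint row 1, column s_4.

Slack s_4 belongs to constraint 4; its column is the unit vector e_4, so the entry in row 1 is 0.

0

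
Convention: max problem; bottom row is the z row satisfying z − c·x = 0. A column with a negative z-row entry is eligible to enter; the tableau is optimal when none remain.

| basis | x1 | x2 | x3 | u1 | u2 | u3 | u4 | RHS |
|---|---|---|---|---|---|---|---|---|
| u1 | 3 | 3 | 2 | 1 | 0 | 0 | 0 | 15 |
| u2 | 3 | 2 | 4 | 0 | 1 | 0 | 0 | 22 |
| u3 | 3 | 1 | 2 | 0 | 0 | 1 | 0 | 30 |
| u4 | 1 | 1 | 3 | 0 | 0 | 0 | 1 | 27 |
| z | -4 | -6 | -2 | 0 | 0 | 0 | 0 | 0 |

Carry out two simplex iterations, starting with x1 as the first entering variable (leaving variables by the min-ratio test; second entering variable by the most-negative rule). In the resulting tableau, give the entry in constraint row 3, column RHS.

Ratio test on column x1 — row 1: 15/3 = 5; row 2: 22/3 = 22/3; row 3: 30/3 = 10; row 4: 27/1 = 27. Minimum is 5 at row 1 (u1 leaves); pivot element 3.
Divide row 1 by 3; eliminate column x1 from the other rows.
Second iteration: most negative z-row entry is -2 in column x2, so x2 enters.
Ratio test on column x2 — row 1: 5/1 = 5; row 2: entry -1 ≤ 0; row 3: entry -2 ≤ 0; row 4: entry 0 ≤ 0. Minimum is 5 at row 1 (x1 leaves); pivot element 1.
Divide row 1 by 1; eliminate column x2 from the other rows.
After both pivots, the entry at constraint row 3, column RHS is 25.

25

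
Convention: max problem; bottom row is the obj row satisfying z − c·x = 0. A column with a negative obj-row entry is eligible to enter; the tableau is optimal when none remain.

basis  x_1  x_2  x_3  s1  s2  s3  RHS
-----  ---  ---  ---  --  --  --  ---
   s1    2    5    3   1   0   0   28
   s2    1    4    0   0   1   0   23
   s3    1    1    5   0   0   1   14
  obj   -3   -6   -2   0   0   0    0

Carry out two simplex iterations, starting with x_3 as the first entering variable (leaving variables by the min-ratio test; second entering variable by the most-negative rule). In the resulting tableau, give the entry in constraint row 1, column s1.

Ratio test on column x_3 — row 1: 28/3 = 28/3; row 2: entry 0 ≤ 0; row 3: 14/5 = 14/5. Minimum is 14/5 at row 3 (s3 leaves); pivot element 5.
Divide row 3 by 5; eliminate column x_3 from the other rows.
Second iteration: most negative obj-row entry is -28/5 in column x_2, so x_2 enters.
Ratio test on column x_2 — row 1: (98/5)/(22/5) = 49/11; row 2: 23/4 = 23/4; row 3: (14/5)/(1/5) = 14. Minimum is 49/11 at row 1 (s1 leaves); pivot element 22/5.
Divide row 1 by 22/5; eliminate column x_2 from the other rows.
After both pivots, the entry at constraint row 1, column s1 is 5/22.

5/22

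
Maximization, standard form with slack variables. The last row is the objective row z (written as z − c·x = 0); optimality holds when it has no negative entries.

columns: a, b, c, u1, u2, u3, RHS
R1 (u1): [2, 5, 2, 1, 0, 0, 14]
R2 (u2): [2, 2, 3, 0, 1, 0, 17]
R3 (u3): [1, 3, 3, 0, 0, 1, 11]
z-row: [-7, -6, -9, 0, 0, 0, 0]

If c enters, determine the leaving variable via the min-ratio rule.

Column c entries and ratios — u1: 14/2 = 7; u2: 17/3 = 17/3; u3: 11/3 = 11/3.
Smallest ratio is 11/3 in the row of u3, so u3 leaves.

u3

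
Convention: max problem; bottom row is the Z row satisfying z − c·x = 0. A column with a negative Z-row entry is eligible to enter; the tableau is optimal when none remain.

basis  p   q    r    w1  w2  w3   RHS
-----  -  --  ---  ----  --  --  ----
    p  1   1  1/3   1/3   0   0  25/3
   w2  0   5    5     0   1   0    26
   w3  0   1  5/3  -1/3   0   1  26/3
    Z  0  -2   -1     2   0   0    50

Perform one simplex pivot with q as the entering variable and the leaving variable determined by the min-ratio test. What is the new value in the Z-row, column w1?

2

Ratio test on column q — row 1: (25/3)/1 = 25/3; row 2: 26/5 = 26/5; row 3: (26/3)/1 = 26/3. Minimum is 26/5 at row 2 (w2 leaves); pivot element 5.
Divide row 2 by 5; eliminate column q from the other rows.
Z-row update in column w1: 2 − (-2)·0 = 2.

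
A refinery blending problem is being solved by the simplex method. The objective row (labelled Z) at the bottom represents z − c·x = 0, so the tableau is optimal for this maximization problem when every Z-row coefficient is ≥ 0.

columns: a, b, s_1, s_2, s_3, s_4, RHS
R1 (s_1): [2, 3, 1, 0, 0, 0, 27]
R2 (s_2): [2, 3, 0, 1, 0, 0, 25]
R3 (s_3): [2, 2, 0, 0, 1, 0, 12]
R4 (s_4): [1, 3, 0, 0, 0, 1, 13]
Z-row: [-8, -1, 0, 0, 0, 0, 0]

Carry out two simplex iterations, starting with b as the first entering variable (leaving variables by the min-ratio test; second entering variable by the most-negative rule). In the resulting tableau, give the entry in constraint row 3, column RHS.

Ratio test on column b — row 1: 27/3 = 9; row 2: 25/3 = 25/3; row 3: 12/2 = 6; row 4: 13/3 = 13/3. Minimum is 13/3 at row 4 (s_4 leaves); pivot element 3.
Divide row 4 by 3; eliminate column b from the other rows.
Second iteration: most negative Z-row entry is -23/3 in column a, so a enters.
Ratio test on column a — row 1: 14/1 = 14; row 2: 12/1 = 12; row 3: (10/3)/(4/3) = 5/2; row 4: (13/3)/(1/3) = 13. Minimum is 5/2 at row 3 (s_3 leaves); pivot element 4/3.
Divide row 3 by 4/3; eliminate column a from the other rows.
After both pivots, the entry at constraint row 3, column RHS is 5/2.

5/2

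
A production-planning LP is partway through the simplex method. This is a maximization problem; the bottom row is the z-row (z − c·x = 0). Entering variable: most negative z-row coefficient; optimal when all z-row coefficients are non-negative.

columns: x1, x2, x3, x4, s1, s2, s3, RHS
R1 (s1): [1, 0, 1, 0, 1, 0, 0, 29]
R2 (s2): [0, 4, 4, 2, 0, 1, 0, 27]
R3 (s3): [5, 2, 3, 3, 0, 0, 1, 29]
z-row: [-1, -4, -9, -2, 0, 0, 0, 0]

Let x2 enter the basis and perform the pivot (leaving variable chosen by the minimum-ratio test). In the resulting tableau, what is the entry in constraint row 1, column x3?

1

Ratio test on column x2 — row 1: entry 0 ≤ 0; row 2: 27/4 = 27/4; row 3: 29/2 = 29/2. Minimum is 27/4 at row 2 (s2 leaves); pivot element 4.
Divide row 2 by 4; eliminate column x2 from the other rows.
Row 1 update in column x3: 1 − 0·1 = 1.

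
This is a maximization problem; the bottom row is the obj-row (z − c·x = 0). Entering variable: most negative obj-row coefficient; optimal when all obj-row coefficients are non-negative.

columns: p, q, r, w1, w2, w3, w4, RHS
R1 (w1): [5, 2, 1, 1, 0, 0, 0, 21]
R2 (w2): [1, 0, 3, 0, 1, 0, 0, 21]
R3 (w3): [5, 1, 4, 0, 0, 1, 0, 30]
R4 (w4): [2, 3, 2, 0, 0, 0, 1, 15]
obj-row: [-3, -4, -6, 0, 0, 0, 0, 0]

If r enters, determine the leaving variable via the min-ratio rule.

Column r entries and ratios — w1: 21/1 = 21; w2: 21/3 = 7; w3: 30/4 = 15/2; w4: 15/2 = 15/2.
Smallest ratio is 7 in the row of w2, so w2 leaves.

w2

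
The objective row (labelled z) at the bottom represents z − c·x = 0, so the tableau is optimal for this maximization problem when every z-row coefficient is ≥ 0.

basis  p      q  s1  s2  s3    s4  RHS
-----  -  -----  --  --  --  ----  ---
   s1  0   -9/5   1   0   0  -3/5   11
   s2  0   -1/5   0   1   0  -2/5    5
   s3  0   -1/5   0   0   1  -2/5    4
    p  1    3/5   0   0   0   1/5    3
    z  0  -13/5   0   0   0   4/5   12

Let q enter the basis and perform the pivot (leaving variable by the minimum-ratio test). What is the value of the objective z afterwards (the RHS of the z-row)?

Ratio test on column q — row 1: entry -9/5 ≤ 0; row 2: entry -1/5 ≤ 0; row 3: entry -1/5 ≤ 0; row 4: 3/(3/5) = 5. Minimum is 5 at row 4 (p leaves); pivot element 3/5.
Pivot on row 4; the z-row RHS becomes 12 − (-13/5)·5 = 25.

25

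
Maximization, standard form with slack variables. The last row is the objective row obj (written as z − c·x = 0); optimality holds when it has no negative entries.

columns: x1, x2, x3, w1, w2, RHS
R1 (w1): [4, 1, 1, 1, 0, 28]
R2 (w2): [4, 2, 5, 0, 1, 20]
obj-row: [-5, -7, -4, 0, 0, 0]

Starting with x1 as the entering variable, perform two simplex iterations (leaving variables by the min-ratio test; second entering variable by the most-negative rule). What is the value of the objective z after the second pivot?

Ratio test on column x1 — row 1: 28/4 = 7; row 2: 20/4 = 5. Minimum is 5 at row 2 (w2 leaves); pivot element 4.
Pivot on row 2; the obj-row RHS becomes 0 − (-5)·5 = 25.
Next entering variable (most negative obj-row entry -9/2): x2.
Ratio test on column x2 — row 1: entry -1 ≤ 0; row 2: 5/(1/2) = 10. Minimum is 10 at row 2 (x1 leaves); pivot element 1/2.
After the second pivot the obj-row RHS is 25 − (-9/2)·10 = 70.

70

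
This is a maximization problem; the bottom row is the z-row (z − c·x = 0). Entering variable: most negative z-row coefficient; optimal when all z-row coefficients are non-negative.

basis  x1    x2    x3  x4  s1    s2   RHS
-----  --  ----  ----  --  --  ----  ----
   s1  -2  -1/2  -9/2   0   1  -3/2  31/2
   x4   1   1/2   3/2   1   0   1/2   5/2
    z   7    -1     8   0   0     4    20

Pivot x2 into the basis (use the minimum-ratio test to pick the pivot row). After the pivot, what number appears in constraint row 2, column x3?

Ratio test on column x2 — row 1: entry -1/2 ≤ 0; row 2: (5/2)/(1/2) = 5. Minimum is 5 at row 2 (x4 leaves); pivot element 1/2.
Divide row 2 by 1/2; eliminate column x2 from the other rows.
In the new row 2, the x3 entry is the old entry divided by the pivot: (3/2)/(1/2) = 3.

3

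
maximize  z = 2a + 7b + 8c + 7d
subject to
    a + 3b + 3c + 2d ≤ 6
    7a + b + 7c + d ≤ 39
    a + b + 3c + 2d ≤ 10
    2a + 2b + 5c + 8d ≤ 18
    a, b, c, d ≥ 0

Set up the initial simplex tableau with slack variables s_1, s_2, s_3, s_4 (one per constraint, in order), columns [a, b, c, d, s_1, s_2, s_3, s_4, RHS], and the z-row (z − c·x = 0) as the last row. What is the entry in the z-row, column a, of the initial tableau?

The z-row carries the negated objective coefficients: the a entry is -2.

-2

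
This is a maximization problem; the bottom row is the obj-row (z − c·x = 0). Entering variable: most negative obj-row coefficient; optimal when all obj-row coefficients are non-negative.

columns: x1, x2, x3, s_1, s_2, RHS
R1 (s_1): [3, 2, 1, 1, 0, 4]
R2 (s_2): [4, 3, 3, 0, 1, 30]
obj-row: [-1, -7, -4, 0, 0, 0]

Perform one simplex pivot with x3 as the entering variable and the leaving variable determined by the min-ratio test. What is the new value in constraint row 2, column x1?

-5

Ratio test on column x3 — row 1: 4/1 = 4; row 2: 30/3 = 10. Minimum is 4 at row 1 (s_1 leaves); pivot element 1.
Divide row 1 by 1; eliminate column x3 from the other rows.
Row 2 update in column x1: 4 − 3·3 = -5.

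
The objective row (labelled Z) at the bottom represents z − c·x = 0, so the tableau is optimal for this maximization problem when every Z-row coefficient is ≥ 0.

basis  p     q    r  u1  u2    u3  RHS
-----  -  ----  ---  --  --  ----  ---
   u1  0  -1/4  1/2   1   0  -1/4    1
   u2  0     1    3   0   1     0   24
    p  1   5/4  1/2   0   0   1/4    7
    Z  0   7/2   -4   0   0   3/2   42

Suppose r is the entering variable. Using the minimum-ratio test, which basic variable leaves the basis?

Column r entries and ratios — u1: 1/(1/2) = 2; u2: 24/3 = 8; p: 7/(1/2) = 14.
Smallest ratio is 2 in the row of u1, so u1 leaves.

u1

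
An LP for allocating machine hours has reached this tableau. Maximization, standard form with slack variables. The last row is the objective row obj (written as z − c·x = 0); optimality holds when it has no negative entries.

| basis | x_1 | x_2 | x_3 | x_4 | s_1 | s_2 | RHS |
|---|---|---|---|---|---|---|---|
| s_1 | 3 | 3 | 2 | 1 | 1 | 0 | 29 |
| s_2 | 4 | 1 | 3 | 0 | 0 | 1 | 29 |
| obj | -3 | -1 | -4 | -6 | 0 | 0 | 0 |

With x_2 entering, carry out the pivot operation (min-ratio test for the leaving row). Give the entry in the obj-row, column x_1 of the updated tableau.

Ratio test on column x_2 — row 1: 29/3 = 29/3; row 2: 29/1 = 29. Minimum is 29/3 at row 1 (s_1 leaves); pivot element 3.
Divide row 1 by 3; eliminate column x_2 from the other rows.
obj-row update in column x_1: -3 − (-1)·1 = -2.

-2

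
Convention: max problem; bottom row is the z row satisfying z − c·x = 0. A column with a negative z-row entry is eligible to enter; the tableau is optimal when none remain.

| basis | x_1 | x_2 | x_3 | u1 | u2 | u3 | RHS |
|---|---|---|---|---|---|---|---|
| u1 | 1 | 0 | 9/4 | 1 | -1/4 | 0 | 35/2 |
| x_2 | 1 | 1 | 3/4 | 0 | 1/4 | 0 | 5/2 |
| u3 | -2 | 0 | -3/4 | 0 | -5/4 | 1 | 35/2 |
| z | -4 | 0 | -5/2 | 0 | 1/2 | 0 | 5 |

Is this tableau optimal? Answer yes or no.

no

The z-row has a negative entry -4 in column x_1, so it is not optimal.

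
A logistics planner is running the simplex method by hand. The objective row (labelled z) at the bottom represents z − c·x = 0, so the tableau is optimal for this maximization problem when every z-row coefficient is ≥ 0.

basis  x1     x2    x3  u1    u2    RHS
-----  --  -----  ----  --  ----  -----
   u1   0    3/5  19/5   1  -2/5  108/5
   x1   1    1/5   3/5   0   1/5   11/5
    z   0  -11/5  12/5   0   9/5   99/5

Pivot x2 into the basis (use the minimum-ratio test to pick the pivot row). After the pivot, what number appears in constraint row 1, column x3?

Ratio test on column x2 — row 1: (108/5)/(3/5) = 36; row 2: (11/5)/(1/5) = 11. Minimum is 11 at row 2 (x1 leaves); pivot element 1/5.
Divide row 2 by 1/5; eliminate column x2 from the other rows.
Row 1 update in column x3: 19/5 − (3/5)·3 = 2.

2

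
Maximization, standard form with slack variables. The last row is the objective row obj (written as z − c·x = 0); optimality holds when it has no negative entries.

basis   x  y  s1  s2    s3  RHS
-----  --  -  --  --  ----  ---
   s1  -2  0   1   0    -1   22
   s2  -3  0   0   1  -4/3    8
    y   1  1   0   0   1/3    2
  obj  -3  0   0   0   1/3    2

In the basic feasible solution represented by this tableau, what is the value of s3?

s3 is not in the basis, so in the current basic feasible solution s3 = 0.

0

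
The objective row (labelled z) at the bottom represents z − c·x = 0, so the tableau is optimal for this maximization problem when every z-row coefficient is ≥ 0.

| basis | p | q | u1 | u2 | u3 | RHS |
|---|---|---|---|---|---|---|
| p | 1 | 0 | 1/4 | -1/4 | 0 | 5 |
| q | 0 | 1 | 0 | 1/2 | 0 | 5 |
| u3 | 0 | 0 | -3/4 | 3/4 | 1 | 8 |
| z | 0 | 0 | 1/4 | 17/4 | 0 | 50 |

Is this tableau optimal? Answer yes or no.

yes

Every z-row coefficient is ≥ 0, so the tableau is optimal.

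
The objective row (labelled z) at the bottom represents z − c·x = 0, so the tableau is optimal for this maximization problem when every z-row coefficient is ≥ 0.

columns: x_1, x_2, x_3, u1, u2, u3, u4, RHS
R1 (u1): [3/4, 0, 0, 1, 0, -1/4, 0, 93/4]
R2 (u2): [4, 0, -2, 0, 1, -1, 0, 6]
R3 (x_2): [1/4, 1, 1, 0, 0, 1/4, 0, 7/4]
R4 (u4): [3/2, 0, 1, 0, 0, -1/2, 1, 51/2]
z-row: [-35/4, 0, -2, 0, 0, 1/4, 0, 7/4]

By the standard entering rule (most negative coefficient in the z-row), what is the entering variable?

Negative z-row entries: x_1: -35/4, x_3: -2.
The most negative is -35/4 in column x_1, so x_1 enters.

x_1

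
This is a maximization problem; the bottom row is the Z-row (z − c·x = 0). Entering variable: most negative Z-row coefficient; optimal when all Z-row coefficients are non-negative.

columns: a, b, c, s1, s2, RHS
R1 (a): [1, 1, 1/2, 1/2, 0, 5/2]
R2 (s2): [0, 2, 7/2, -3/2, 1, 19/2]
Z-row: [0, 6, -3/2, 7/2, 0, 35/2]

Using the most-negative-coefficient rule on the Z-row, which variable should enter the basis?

Negative Z-row entries: c: -3/2.
The most negative is -3/2 in column c, so c enters.

c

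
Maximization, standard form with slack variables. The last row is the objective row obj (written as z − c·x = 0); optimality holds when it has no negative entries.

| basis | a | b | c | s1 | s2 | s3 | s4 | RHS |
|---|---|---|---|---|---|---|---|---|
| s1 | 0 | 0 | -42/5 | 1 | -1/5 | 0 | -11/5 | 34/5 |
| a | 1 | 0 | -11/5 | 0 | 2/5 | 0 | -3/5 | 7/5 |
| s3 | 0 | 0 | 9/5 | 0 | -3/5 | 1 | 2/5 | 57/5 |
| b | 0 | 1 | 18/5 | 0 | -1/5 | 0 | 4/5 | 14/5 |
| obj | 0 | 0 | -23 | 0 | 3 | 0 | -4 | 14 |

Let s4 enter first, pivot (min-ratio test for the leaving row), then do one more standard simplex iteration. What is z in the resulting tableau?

287/9

Ratio test on column s4 — row 1: entry -11/5 ≤ 0; row 2: entry -3/5 ≤ 0; row 3: (57/5)/(2/5) = 57/2; row 4: (14/5)/(4/5) = 7/2. Minimum is 7/2 at row 4 (b leaves); pivot element 4/5.
Pivot on row 4; the obj-row RHS becomes 14 − (-4)·(7/2) = 28.
Next entering variable (most negative obj-row entry -5): c.
Ratio test on column c — row 1: (29/2)/(3/2) = 29/3; row 2: (7/2)/(1/2) = 7; row 3: entry 0 ≤ 0; row 4: (7/2)/(9/2) = 7/9. Minimum is 7/9 at row 4 (s4 leaves); pivot element 9/2.
After the second pivot the obj-row RHS is 28 − (-5)·(7/9) = 287/9.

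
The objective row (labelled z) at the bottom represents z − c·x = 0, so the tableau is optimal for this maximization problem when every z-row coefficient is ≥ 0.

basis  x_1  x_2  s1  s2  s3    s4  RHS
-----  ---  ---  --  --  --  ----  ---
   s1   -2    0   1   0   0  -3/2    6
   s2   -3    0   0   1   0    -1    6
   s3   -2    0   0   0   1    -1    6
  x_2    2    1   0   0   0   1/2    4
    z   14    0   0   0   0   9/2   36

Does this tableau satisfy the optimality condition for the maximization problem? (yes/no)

yes

Every z-row coefficient is ≥ 0, so the tableau is optimal.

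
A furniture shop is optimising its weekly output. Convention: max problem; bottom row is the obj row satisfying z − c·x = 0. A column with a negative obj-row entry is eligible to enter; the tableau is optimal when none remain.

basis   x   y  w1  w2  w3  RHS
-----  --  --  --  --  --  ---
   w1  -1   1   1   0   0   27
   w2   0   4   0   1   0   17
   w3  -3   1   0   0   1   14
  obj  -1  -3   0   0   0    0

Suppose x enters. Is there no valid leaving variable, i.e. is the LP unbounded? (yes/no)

Every constraint-row entry in column x is ≤ 0, so increasing x is unbounded.

yes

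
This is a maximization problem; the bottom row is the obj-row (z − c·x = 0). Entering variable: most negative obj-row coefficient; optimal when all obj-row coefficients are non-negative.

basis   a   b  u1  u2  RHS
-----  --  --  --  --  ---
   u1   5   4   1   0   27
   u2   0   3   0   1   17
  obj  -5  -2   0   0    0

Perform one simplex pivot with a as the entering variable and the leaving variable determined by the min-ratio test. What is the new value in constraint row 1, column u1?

1/5

Ratio test on column a — row 1: 27/5 = 27/5; row 2: entry 0 ≤ 0. Minimum is 27/5 at row 1 (u1 leaves); pivot element 5.
Divide row 1 by 5; eliminate column a from the other rows.
In the new row 1, the u1 entry is the old entry divided by the pivot: 1/5 = 1/5.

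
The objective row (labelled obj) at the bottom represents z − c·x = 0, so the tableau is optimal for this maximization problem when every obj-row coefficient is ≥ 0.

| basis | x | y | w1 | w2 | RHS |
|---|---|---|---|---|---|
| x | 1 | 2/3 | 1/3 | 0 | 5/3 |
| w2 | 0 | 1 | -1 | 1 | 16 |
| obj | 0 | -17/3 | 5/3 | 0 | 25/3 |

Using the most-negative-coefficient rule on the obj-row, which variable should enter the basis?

Negative obj-row entries: y: -17/3.
The most negative is -17/3 in column y, so y enters.

y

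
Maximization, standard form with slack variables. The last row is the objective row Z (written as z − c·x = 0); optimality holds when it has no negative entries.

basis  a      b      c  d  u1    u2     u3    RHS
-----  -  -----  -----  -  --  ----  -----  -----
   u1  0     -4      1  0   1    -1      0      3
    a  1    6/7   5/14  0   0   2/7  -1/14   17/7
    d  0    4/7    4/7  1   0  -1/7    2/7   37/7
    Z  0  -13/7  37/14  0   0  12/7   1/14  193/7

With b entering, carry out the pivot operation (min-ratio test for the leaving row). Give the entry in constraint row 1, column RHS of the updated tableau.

Ratio test on column b — row 1: entry -4 ≤ 0; row 2: (17/7)/(6/7) = 17/6; row 3: (37/7)/(4/7) = 37/4. Minimum is 17/6 at row 2 (a leaves); pivot element 6/7.
Divide row 2 by 6/7; eliminate column b from the other rows.
Row 1 update in column RHS: 3 − (-4)·(17/6) = 43/3.

43/3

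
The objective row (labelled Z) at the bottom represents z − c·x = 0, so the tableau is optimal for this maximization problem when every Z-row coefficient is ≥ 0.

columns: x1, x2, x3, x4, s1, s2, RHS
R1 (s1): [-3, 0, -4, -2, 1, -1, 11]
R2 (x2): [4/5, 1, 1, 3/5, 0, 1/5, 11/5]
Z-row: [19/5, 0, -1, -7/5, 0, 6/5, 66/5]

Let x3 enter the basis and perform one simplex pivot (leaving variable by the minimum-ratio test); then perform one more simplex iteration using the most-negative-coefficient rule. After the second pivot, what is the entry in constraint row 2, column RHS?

11/3

Ratio test on column x3 — row 1: entry -4 ≤ 0; row 2: (11/5)/1 = 11/5. Minimum is 11/5 at row 2 (x2 leaves); pivot element 1.
Divide row 2 by 1; eliminate column x3 from the other rows.
Second iteration: most negative Z-row entry is -4/5 in column x4, so x4 enters.
Ratio test on column x4 — row 1: (99/5)/(2/5) = 99/2; row 2: (11/5)/(3/5) = 11/3. Minimum is 11/3 at row 2 (x3 leaves); pivot element 3/5.
Divide row 2 by 3/5; eliminate column x4 from the other rows.
After both pivots, the entry at constraint row 2, column RHS is 11/3.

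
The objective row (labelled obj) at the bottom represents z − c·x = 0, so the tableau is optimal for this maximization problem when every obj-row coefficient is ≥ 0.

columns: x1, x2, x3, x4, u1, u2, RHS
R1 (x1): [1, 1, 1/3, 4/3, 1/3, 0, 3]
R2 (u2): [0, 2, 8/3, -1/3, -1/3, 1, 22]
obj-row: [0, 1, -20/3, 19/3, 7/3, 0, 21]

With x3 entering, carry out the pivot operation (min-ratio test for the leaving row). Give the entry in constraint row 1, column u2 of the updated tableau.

Ratio test on column x3 — row 1: 3/(1/3) = 9; row 2: 22/(8/3) = 33/4. Minimum is 33/4 at row 2 (u2 leaves); pivot element 8/3.
Divide row 2 by 8/3; eliminate column x3 from the other rows.
Row 1 update in column u2: 0 − (1/3)·(3/8) = -1/8.

-1/8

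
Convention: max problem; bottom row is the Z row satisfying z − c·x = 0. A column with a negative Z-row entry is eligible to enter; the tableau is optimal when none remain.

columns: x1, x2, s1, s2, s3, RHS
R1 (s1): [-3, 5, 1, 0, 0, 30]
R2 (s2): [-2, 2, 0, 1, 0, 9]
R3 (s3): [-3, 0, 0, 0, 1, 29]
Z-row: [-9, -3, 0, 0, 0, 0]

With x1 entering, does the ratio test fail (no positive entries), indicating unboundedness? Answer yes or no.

Every constraint-row entry in column x1 is ≤ 0, so increasing x1 is unbounded.

yes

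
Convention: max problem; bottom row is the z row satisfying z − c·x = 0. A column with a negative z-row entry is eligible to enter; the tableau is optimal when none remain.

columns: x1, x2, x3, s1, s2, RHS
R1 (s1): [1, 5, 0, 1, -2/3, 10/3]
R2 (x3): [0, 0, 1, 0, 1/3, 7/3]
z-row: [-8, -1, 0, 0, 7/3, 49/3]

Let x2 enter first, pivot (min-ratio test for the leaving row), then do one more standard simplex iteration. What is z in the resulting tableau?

Ratio test on column x2 — row 1: (10/3)/5 = 2/3; row 2: entry 0 ≤ 0. Minimum is 2/3 at row 1 (s1 leaves); pivot element 5.
Pivot on row 1; the z-row RHS becomes 49/3 − (-1)·(2/3) = 17.
Next entering variable (most negative z-row entry -39/5): x1.
Ratio test on column x1 — row 1: (2/3)/(1/5) = 10/3; row 2: entry 0 ≤ 0. Minimum is 10/3 at row 1 (x2 leaves); pivot element 1/5.
After the second pivot the z-row RHS is 17 − (-39/5)·(10/3) = 43.

43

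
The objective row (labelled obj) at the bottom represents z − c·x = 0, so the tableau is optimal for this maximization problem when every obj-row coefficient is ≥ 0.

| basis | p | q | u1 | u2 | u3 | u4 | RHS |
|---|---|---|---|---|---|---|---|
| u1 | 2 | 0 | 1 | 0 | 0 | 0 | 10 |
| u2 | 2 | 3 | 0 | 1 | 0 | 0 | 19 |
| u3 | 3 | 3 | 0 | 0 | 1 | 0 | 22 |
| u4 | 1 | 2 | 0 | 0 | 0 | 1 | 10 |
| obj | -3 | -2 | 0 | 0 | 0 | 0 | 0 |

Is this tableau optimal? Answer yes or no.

The obj-row has a negative entry -3 in column p, so it is not optimal.

no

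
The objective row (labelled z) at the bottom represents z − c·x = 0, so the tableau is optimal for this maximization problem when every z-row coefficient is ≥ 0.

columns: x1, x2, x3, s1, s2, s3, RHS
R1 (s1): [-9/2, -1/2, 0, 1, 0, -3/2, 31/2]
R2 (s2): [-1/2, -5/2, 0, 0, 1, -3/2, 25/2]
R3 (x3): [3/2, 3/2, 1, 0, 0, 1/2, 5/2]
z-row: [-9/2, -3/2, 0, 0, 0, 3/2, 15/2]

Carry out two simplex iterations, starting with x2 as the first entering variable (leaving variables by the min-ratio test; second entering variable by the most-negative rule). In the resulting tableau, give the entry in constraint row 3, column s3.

Ratio test on column x2 — row 1: entry -1/2 ≤ 0; row 2: entry -5/2 ≤ 0; row 3: (5/2)/(3/2) = 5/3. Minimum is 5/3 at row 3 (x3 leaves); pivot element 3/2.
Divide row 3 by 3/2; eliminate column x2 from the other rows.
Second iteration: most negative z-row entry is -3 in column x1, so x1 enters.
Ratio test on column x1 — row 1: entry -4 ≤ 0; row 2: (50/3)/2 = 25/3; row 3: (5/3)/1 = 5/3. Minimum is 5/3 at row 3 (x2 leaves); pivot element 1.
Divide row 3 by 1; eliminate column x1 from the other rows.
After both pivots, the entry at constraint row 3, column s3 is 1/3.

1/3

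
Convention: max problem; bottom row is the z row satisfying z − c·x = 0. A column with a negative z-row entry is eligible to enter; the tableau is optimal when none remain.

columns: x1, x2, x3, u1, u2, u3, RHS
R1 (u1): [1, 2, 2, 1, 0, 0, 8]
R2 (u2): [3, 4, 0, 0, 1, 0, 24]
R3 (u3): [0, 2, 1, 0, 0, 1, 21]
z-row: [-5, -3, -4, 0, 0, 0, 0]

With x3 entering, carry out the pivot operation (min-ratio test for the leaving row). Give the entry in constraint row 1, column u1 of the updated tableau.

Ratio test on column x3 — row 1: 8/2 = 4; row 2: entry 0 ≤ 0; row 3: 21/1 = 21. Minimum is 4 at row 1 (u1 leaves); pivot element 2.
Divide row 1 by 2; eliminate column x3 from the other rows.
In the new row 1, the u1 entry is the old entry divided by the pivot: 1/2 = 1/2.

1/2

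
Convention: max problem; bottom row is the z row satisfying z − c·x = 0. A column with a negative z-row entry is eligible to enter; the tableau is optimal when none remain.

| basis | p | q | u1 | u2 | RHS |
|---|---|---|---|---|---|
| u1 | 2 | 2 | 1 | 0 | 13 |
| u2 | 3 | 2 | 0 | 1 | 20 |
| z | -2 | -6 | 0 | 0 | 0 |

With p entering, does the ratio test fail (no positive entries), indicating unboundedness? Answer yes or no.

no

Column p has positive entries in row(s) 1, 2, so the ratio test bounds it — not unbounded.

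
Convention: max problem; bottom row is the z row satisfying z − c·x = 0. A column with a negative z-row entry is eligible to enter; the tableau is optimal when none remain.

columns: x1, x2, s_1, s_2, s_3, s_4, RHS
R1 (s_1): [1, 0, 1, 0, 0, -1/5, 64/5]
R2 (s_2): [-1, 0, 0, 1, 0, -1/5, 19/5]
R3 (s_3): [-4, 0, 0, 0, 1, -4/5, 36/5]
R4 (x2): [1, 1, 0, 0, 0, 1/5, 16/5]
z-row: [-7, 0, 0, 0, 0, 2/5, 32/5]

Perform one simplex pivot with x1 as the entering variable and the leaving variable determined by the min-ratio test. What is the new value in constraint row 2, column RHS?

7

Ratio test on column x1 — row 1: (64/5)/1 = 64/5; row 2: entry -1 ≤ 0; row 3: entry -4 ≤ 0; row 4: (16/5)/1 = 16/5. Minimum is 16/5 at row 4 (x2 leaves); pivot element 1.
Divide row 4 by 1; eliminate column x1 from the other rows.
Row 2 update in column RHS: 19/5 − (-1)·(16/5) = 7.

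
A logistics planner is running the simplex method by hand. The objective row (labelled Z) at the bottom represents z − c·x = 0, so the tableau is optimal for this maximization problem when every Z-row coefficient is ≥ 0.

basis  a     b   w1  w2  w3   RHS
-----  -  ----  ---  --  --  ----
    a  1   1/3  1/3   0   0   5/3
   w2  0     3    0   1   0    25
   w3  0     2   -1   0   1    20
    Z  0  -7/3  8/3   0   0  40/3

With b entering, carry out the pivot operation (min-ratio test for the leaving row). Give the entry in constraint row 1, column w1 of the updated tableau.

Ratio test on column b — row 1: (5/3)/(1/3) = 5; row 2: 25/3 = 25/3; row 3: 20/2 = 10. Minimum is 5 at row 1 (a leaves); pivot element 1/3.
Divide row 1 by 1/3; eliminate column b from the other rows.
In the new row 1, the w1 entry is the old entry divided by the pivot: (1/3)/(1/3) = 1.

1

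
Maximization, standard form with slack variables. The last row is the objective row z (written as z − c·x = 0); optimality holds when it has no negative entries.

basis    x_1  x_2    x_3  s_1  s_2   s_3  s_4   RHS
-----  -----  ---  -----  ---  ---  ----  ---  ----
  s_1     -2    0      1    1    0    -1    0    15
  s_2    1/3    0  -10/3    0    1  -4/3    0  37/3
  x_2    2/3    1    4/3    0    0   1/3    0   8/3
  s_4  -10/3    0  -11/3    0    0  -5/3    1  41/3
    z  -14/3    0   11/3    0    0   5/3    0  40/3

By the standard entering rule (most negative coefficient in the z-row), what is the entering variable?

Negative z-row entries: x_1: -14/3.
The most negative is -14/3 in column x_1, so x_1 enters.

x_1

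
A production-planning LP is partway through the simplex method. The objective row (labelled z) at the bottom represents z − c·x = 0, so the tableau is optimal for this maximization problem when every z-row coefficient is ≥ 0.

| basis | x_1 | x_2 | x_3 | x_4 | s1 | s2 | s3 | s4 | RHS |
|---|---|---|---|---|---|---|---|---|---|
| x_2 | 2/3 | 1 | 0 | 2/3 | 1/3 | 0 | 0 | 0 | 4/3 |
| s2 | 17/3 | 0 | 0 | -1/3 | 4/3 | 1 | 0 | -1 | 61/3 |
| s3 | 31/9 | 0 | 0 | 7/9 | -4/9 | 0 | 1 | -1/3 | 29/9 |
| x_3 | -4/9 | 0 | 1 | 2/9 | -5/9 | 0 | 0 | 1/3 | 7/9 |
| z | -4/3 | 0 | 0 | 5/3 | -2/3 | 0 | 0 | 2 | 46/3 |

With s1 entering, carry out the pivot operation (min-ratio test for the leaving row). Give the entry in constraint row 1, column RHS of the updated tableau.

Ratio test on column s1 — row 1: (4/3)/(1/3) = 4; row 2: (61/3)/(4/3) = 61/4; row 3: entry -4/9 ≤ 0; row 4: entry -5/9 ≤ 0. Minimum is 4 at row 1 (x_2 leaves); pivot element 1/3.
Divide row 1 by 1/3; eliminate column s1 from the other rows.
In the new row 1, the RHS entry is the old entry divided by the pivot: (4/3)/(1/3) = 4.

4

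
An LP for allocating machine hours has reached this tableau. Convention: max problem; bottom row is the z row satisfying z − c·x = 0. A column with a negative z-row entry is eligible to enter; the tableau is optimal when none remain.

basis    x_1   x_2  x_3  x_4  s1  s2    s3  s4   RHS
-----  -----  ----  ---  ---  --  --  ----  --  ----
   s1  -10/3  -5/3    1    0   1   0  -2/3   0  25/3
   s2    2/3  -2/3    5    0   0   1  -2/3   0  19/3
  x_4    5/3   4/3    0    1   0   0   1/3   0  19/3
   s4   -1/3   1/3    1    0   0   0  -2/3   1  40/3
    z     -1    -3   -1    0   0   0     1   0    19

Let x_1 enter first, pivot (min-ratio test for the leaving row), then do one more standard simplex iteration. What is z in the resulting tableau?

Ratio test on column x_1 — row 1: entry -10/3 ≤ 0; row 2: (19/3)/(2/3) = 19/2; row 3: (19/3)/(5/3) = 19/5; row 4: entry -1/3 ≤ 0. Minimum is 19/5 at row 3 (x_4 leaves); pivot element 5/3.
Pivot on row 3; the z-row RHS becomes 19 − (-1)·(19/5) = 114/5.
Next entering variable (most negative z-row entry -11/5): x_2.
Ratio test on column x_2 — row 1: 21/1 = 21; row 2: entry -6/5 ≤ 0; row 3: (19/5)/(4/5) = 19/4; row 4: (73/5)/(3/5) = 73/3. Minimum is 19/4 at row 3 (x_1 leaves); pivot element 4/5.
After the second pivot the z-row RHS is 114/5 − (-11/5)·(19/4) = 133/4.

133/4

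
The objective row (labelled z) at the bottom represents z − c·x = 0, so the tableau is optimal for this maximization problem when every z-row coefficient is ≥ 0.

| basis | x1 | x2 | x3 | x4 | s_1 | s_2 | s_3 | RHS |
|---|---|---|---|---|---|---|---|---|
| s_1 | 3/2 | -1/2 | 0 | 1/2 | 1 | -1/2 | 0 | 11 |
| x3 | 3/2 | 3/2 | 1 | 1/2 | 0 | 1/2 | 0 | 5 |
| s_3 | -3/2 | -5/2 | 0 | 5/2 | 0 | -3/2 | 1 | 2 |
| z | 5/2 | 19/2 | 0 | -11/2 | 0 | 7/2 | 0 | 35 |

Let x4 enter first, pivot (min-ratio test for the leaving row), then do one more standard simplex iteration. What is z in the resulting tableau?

373/9

Ratio test on column x4 — row 1: 11/(1/2) = 22; row 2: 5/(1/2) = 10; row 3: 2/(5/2) = 4/5. Minimum is 4/5 at row 3 (s_3 leaves); pivot element 5/2.
Pivot on row 3; the z-row RHS becomes 35 − (-11/2)·(4/5) = 197/5.
Next entering variable (most negative z-row entry -4/5): x1.
Ratio test on column x1 — row 1: (53/5)/(9/5) = 53/9; row 2: (23/5)/(9/5) = 23/9; row 3: entry -3/5 ≤ 0. Minimum is 23/9 at row 2 (x3 leaves); pivot element 9/5.
After the second pivot the z-row RHS is 197/5 − (-4/5)·(23/9) = 373/9.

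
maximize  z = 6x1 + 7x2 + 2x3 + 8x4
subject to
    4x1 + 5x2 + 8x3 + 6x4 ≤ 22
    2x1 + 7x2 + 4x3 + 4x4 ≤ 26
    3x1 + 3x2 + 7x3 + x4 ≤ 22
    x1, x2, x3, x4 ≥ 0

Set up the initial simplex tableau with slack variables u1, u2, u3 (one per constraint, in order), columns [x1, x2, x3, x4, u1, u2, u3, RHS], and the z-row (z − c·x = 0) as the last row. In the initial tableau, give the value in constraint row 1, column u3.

Slack u3 belongs to constraint 3; its column is the unit vector e_3, so the entry in row 1 is 0.

0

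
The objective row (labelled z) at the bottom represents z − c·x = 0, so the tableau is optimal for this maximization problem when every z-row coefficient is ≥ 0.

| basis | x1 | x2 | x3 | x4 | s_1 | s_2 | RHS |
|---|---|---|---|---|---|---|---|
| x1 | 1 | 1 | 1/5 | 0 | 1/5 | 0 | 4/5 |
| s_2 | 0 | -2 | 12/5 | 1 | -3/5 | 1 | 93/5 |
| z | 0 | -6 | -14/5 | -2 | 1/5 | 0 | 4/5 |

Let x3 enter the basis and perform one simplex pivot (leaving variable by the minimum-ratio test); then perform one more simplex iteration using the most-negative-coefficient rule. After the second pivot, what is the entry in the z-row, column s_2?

2

Ratio test on column x3 — row 1: (4/5)/(1/5) = 4; row 2: (93/5)/(12/5) = 31/4. Minimum is 4 at row 1 (x1 leaves); pivot element 1/5.
Divide row 1 by 1/5; eliminate column x3 from the other rows.
Second iteration: most negative z-row entry is -2 in column x4, so x4 enters.
Ratio test on column x4 — row 1: entry 0 ≤ 0; row 2: 9/1 = 9. Minimum is 9 at row 2 (s_2 leaves); pivot element 1.
Divide row 2 by 1; eliminate column x4 from the other rows.
After both pivots, the entry at the z-row, column s_2 is 2.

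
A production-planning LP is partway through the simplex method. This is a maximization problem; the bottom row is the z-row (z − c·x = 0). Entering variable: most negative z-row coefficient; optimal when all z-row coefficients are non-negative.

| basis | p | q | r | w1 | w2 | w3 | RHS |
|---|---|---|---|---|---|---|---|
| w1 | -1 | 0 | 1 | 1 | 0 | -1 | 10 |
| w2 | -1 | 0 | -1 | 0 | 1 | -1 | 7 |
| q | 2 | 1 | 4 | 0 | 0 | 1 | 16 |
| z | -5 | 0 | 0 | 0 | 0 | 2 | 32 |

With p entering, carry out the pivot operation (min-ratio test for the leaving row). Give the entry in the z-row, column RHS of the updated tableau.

72

Ratio test on column p — row 1: entry -1 ≤ 0; row 2: entry -1 ≤ 0; row 3: 16/2 = 8. Minimum is 8 at row 3 (q leaves); pivot element 2.
Divide row 3 by 2; eliminate column p from the other rows.
z-row update in column RHS: 32 − (-5)·8 = 72.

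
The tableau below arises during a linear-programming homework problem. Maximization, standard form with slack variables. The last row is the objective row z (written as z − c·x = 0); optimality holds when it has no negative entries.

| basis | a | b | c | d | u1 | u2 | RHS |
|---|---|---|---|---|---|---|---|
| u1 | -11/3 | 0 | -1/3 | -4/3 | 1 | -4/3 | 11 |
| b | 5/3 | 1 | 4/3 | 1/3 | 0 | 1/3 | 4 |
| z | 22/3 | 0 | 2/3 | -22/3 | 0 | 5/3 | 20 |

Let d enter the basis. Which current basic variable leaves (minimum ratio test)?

Column d entries and ratios — u1: -4/3 ≤ 0, skip; b: 4/(1/3) = 12.
Smallest ratio is 12 in the row of b, so b leaves.

b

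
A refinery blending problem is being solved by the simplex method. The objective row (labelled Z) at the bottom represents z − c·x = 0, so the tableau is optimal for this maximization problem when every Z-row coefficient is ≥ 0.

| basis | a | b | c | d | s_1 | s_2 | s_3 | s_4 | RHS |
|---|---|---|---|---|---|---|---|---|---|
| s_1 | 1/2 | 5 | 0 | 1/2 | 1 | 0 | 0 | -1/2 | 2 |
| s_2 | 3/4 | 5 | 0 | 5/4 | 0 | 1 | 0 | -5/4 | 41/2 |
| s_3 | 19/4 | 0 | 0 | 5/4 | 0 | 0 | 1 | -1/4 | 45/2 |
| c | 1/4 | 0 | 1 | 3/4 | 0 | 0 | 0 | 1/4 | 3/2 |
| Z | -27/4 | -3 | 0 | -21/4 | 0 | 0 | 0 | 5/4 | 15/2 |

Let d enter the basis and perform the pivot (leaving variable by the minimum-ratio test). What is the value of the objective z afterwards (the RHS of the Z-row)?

18

Ratio test on column d — row 1: 2/(1/2) = 4; row 2: (41/2)/(5/4) = 82/5; row 3: (45/2)/(5/4) = 18; row 4: (3/2)/(3/4) = 2. Minimum is 2 at row 4 (c leaves); pivot element 3/4.
Pivot on row 4; the Z-row RHS becomes 15/2 − (-21/4)·2 = 18.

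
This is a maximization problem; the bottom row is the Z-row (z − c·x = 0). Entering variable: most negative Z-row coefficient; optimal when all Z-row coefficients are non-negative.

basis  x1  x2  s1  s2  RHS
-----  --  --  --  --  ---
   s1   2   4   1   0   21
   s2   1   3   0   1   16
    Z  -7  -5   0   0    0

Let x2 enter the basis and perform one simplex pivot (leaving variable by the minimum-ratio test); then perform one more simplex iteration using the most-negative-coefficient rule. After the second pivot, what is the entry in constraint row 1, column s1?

1/2

Ratio test on column x2 — row 1: 21/4 = 21/4; row 2: 16/3 = 16/3. Minimum is 21/4 at row 1 (s1 leaves); pivot element 4.
Divide row 1 by 4; eliminate column x2 from the other rows.
Second iteration: most negative Z-row entry is -9/2 in column x1, so x1 enters.
Ratio test on column x1 — row 1: (21/4)/(1/2) = 21/2; row 2: entry -1/2 ≤ 0. Minimum is 21/2 at row 1 (x2 leaves); pivot element 1/2.
Divide row 1 by 1/2; eliminate column x1 from the other rows.
After both pivots, the entry at constraint row 1, column s1 is 1/2.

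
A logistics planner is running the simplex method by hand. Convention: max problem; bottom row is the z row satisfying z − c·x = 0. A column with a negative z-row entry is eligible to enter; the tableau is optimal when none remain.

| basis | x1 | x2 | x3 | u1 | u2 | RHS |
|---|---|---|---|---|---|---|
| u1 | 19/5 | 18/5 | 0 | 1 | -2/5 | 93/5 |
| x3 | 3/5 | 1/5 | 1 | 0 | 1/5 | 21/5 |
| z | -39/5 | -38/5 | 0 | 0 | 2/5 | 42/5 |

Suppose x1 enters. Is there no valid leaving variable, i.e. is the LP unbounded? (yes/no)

no

Column x1 has positive entries in row(s) 1, 2, so the ratio test bounds it — not unbounded.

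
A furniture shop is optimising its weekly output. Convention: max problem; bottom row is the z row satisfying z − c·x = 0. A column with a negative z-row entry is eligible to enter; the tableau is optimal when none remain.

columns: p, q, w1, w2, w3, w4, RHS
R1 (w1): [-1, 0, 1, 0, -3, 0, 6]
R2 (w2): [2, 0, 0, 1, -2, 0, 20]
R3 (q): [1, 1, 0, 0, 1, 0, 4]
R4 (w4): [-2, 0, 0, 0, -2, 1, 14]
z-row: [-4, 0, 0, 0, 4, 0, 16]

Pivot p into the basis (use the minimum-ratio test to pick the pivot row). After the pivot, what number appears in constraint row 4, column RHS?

Ratio test on column p — row 1: entry -1 ≤ 0; row 2: 20/2 = 10; row 3: 4/1 = 4; row 4: entry -2 ≤ 0. Minimum is 4 at row 3 (q leaves); pivot element 1.
Divide row 3 by 1; eliminate column p from the other rows.
Row 4 update in column RHS: 14 − (-2)·4 = 22.

22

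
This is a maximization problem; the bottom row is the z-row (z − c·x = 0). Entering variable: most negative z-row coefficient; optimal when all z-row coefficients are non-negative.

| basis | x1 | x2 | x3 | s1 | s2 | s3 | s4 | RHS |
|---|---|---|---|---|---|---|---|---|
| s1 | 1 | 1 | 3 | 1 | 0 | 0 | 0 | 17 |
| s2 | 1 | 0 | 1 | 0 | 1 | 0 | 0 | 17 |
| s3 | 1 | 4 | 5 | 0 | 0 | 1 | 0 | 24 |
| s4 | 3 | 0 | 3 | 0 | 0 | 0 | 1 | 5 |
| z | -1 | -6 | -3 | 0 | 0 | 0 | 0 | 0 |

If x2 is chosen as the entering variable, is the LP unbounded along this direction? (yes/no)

no

Column x2 has positive entries in row(s) 1, 3, so the ratio test bounds it — not unbounded.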